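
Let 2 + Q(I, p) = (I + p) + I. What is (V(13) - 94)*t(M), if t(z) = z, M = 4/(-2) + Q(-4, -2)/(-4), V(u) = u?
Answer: -81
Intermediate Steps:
Q(I, p) = -2 + p + 2*I (Q(I, p) = -2 + ((I + p) + I) = -2 + (p + 2*I) = -2 + p + 2*I)
M = 1 (M = 4/(-2) + (-2 - 2 + 2*(-4))/(-4) = 4*(-½) + (-2 - 2 - 8)*(-¼) = -2 - 12*(-¼) = -2 + 3 = 1)
(V(13) - 94)*t(M) = (13 - 94)*1 = -81*1 = -81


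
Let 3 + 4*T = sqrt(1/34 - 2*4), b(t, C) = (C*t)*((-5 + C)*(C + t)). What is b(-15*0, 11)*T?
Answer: 0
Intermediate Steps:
b(t, C) = C*t*(-5 + C)*(C + t)
T = -3/4 + I*sqrt(9214)/136 (T = -3/4 + sqrt(1/34 - 2*4)/4 = -3/4 + sqrt(1/34 - 8)/4 = -3/4 + sqrt(-271/34)/4 = -3/4 + (I*sqrt(9214)/34)/4 = -3/4 + I*sqrt(9214)/136 ≈ -0.75 + 0.70581*I)
b(-15*0, 11)*T = (11*(-15*0)*(11**2 - 5*11 - (-75)*0 + 11*(-15*0)))*(-3/4 + I*sqrt(9214)/136) = (11*0*(121 - 55 - 5*0 + 11*0))*(-3/4 + I*sqrt(9214)/136) = (11*0*(121 - 55 + 0 + 0))*(-3/4 + I*sqrt(9214)/136) = (11*0*66)*(-3/4 + I*sqrt(9214)/136) = 0*(-3/4 + I*sqrt(9214)/136) = 0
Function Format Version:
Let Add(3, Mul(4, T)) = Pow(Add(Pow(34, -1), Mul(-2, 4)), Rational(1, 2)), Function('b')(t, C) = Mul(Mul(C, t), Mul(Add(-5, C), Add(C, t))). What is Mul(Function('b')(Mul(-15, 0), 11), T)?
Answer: 0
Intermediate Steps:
Function('b')(t, C) = Mul(C, t, Add(-5, C), Add(C, t))
T = Add(Rational(-3, 4), Mul(Rational(1, 136), I, Pow(9214, Rational(1, 2)))) (T = Add(Rational(-3, 4), Mul(Rational(1, 4), Pow(Add(Pow(34, -1), Mul(-2, 4)), Rational(1, 2)))) = Add(Rational(-3, 4), Mul(Rational(1, 4), Pow(Add(Rational(1, 34), -8), Rational(1, 2)))) = Add(Rational(-3, 4), Mul(Rational(1, 4), Pow(Rational(-271, 34), Rational(1, 2)))) = Add(Rational(-3, 4), Mul(Rational(1, 4), Mul(Rational(1, 34), I, Pow(9214, Rational(1, 2))))) = Add(Rational(-3, 4), Mul(Rational(1, 136), I, Pow(9214, Rational(1, 2)))) ≈ Add(-0.75000, Mul(0.70581, I)))
Mul(Function('b')(Mul(-15, 0), 11), T) = Mul(Mul(11, Mul(-15, 0), Add(Pow(11, 2), Mul(-5, 11), Mul(-5, Mul(-15, 0)), Mul(11, Mul(-15, 0)))), Add(Rational(-3, 4), Mul(Rational(1, 136), I, Pow(9214, Rational(1, 2))))) = Mul(Mul(11, 0, Add(121, -55, Mul(-5, 0), Mul(11, 0))), Add(Rational(-3, 4), Mul(Rational(1, 136), I, Pow(9214, Rational(1, 2))))) = Mul(Mul(11, 0, Add(121, -55, 0, 0)), Add(Rational(-3, 4), Mul(Rational(1, 136), I, Pow(9214, Rational(1, 2))))) = Mul(Mul(11, 0, 66), Add(Rational(-3, 4), Mul(Rational(1, 136), I, Pow(9214, Rational(1, 2))))) = Mul(0, Add(Rational(-3, 4), Mul(Rational(1, 136), I, Pow(9214, Rational(1, 2))))) = 0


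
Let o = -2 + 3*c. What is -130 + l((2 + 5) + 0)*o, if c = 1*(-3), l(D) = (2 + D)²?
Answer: -1021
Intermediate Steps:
c = -3
o = -11 (o = -2 + 3*(-3) = -2 - 9 = -11)
-130 + l((2 + 5) + 0)*o = -130 + (2 + ((2 + 5) + 0))²*(-11) = -130 + (2 + (7 + 0))²*(-11) = -130 + (2 + 7)²*(-11) = -130 + 9²*(-11) = -130 + 81*(-11) = -130 - 891 = -1021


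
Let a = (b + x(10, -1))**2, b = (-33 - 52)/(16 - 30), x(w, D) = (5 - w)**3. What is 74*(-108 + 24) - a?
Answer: -3990561/196 ≈ -20360.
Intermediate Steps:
b = 85/14 (b = -85/(-14) = -85*(-1/14) = 85/14 ≈ 6.0714)
a = 2772225/196 (a = (85/14 - (-5 + 10)**3)**2 = (85/14 - 1*5**3)**2 = (85/14 - 1*125)**2 = (85/14 - 125)**2 = (-1665/14)**2 = 2772225/196 ≈ 14144.)
74*(-108 + 24) - a = 74*(-108 + 24) - 1*2772225/196 = 74*(-84) - 2772225/196 = -6216 - 2772225/196 = -3990561/196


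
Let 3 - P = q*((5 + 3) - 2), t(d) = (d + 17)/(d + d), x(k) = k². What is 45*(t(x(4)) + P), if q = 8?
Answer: -63315/32 ≈ -1978.6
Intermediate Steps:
t(d) = (17 + d)/(2*d) (t(d) = (17 + d)/((2*d)) = (17 + d)*(1/(2*d)) = (17 + d)/(2*d))
P = -45 (P = 3 - 8*((5 + 3) - 2) = 3 - 8*(8 - 2) = 3 - 8*6 = 3 - 1*48 = 3 - 48 = -45)
45*(t(x(4)) + P) = 45*((17 + 4²)/(2*(4²)) - 45) = 45*((½)*(17 + 16)/16 - 45) = 45*((½)*(1/16)*33 - 45) = 45*(33/32 - 45) = 45*(-1407/32) = -63315/32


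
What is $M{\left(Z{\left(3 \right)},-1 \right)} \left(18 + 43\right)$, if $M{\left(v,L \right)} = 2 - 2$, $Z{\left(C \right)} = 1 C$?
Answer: $0$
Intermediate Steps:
$Z{\left(C \right)} = C$
$M{\left(v,L \right)} = 0$ ($M{\left(v,L \right)} = 2 - 2 = 0$)
$M{\left(Z{\left(3 \right)},-1 \right)} \left(18 + 43\right) = 0 \left(18 + 43\right) = 0 \cdot 61 = 0$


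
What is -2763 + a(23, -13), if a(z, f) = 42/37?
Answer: -102189/37 ≈ -2761.9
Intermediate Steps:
a(z, f) = 42/37 (a(z, f) = 42*(1/37) = 42/37)
-2763 + a(23, -13) = -2763 + 42/37 = -102189/37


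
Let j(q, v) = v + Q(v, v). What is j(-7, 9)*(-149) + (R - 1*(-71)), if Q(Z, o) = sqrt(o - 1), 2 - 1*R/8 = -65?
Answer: -734 - 298*sqrt(2) ≈ -1155.4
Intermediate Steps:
R = 536 (R = 16 - 8*(-65) = 16 + 520 = 536)
Q(Z, o) = sqrt(-1 + o)
j(q, v) = v + sqrt(-1 + v)
j(-7, 9)*(-149) + (R - 1*(-71)) = (9 + sqrt(-1 + 9))*(-149) + (536 - 1*(-71)) = (9 + sqrt(8))*(-149) + (536 + 71) = (9 + 2*sqrt(2))*(-149) + 607 = (-1341 - 298*sqrt(2)) + 607 = -734 - 298*sqrt(2)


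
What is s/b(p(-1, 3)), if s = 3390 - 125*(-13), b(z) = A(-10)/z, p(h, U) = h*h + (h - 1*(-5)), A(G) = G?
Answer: -5015/2 ≈ -2507.5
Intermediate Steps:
p(h, U) = 5 + h + h² (p(h, U) = h² + (h + 5) = h² + (5 + h) = 5 + h + h²)
b(z) = -10/z
s = 5015 (s = 3390 + 1625 = 5015)
s/b(p(-1, 3)) = 5015/((-10/(5 - 1 + (-1)²))) = 5015/((-10/(5 - 1 + 1))) = 5015/((-10/5)) = 5015/((-10*⅕)) = 5015/(-2) = 5015*(-½) = -5015/2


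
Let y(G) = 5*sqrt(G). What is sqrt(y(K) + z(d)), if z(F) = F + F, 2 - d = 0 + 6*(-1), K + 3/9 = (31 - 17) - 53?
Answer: sqrt(144 + 15*I*sqrt(354))/3 ≈ 5.0599 + 3.0987*I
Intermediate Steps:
K = -118/3 (K = -1/3 + ((31 - 17) - 53) = -1/3 + (14 - 53) = -1/3 - 39 = -118/3 ≈ -39.333)
d = 8 (d = 2 - (0 + 6*(-1)) = 2 - (0 - 6) = 2 - 1*(-6) = 2 + 6 = 8)
z(F) = 2*F
sqrt(y(K) + z(d)) = sqrt(5*sqrt(-118/3) + 2*8) = sqrt(5*(I*sqrt(354)/3) + 16) = sqrt(5*I*sqrt(354)/3 + 16) = sqrt(16 + 5*I*sqrt(354)/3)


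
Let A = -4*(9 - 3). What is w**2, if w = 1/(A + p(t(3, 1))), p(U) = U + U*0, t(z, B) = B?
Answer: 1/529 ≈ 0.0018904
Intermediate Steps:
p(U) = U (p(U) = U + 0 = U)
A = -24 (A = -4*6 = -24)
w = -1/23 (w = 1/(-24 + 1) = 1/(-23) = -1/23 ≈ -0.043478)
w**2 = (-1/23)**2 = 1/529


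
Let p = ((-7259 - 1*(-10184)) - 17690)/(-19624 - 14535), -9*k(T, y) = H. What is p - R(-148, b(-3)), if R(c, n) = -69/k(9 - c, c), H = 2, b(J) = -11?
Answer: -21183209/68318 ≈ -310.07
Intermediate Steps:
k(T, y) = -2/9 (k(T, y) = -⅑*2 = -2/9)
p = 14765/34159 (p = ((-7259 + 10184) - 17690)/(-34159) = (2925 - 17690)*(-1/34159) = -14765*(-1/34159) = 14765/34159 ≈ 0.43224)
R(c, n) = 621/2 (R(c, n) = -69/(-2/9) = -69*(-9/2) = 621/2)
p - R(-148, b(-3)) = 14765/34159 - 1*621/2 = 14765/34159 - 621/2 = -21183209/68318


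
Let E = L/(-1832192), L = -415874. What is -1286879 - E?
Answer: -1178904912321/916096 ≈ -1.2869e+6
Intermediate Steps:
E = 207937/916096 (E = -415874/(-1832192) = -415874*(-1/1832192) = 207937/916096 ≈ 0.22698)
-1286879 - E = -1286879 - 1*207937/916096 = -1286879 - 207937/916096 = -1178904912321/916096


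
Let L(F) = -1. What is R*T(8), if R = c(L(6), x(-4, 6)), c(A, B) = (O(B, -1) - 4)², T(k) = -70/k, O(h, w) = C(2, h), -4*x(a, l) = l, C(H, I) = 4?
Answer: 0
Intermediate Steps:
x(a, l) = -l/4
O(h, w) = 4
c(A, B) = 0 (c(A, B) = (4 - 4)² = 0² = 0)
R = 0
R*T(8) = 0*(-70/8) = 0*(-70*⅛) = 0*(-35/4) = 0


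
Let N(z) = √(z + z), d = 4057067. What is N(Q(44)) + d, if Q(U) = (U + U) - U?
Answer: 4057067 + 2*√22 ≈ 4.0571e+6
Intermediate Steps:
Q(U) = U (Q(U) = 2*U - U = U)
N(z) = √2*√z (N(z) = √(2*z) = √2*√z)
N(Q(44)) + d = √2*√44 + 4057067 = √2*(2*√11) + 4057067 = 2*√22 + 4057067 = 4057067 + 2*√22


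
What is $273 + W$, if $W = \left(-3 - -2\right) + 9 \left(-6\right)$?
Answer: $218$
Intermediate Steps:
$W = -55$ ($W = \left(-3 + 2\right) - 54 = -1 - 54 = -55$)
$273 + W = 273 - 55 = 218$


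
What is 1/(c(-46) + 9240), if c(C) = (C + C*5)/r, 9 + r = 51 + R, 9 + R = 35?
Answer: 17/157011 ≈ 0.00010827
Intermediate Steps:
R = 26 (R = -9 + 35 = 26)
r = 68 (r = -9 + (51 + 26) = -9 + 77 = 68)
c(C) = 3*C/34 (c(C) = (C + C*5)/68 = (C + 5*C)*(1/68) = (6*C)*(1/68) = 3*C/34)
1/(c(-46) + 9240) = 1/((3/34)*(-46) + 9240) = 1/(-69/17 + 9240) = 1/(157011/17) = 17/157011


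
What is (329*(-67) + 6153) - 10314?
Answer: -26204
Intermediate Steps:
(329*(-67) + 6153) - 10314 = (-22043 + 6153) - 10314 = -15890 - 10314 = -26204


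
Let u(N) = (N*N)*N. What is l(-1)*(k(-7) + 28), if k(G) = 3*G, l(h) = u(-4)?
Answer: -448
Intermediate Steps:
u(N) = N**3 (u(N) = N**2*N = N**3)
l(h) = -64 (l(h) = (-4)**3 = -64)
l(-1)*(k(-7) + 28) = -64*(3*(-7) + 28) = -64*(-21 + 28) = -64*7 = -448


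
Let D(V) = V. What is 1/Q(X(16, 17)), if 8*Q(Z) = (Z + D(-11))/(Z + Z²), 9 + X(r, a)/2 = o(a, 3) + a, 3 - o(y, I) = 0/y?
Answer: 368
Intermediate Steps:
o(y, I) = 3 (o(y, I) = 3 - 0/y = 3 - 1*0 = 3 + 0 = 3)
X(r, a) = -12 + 2*a (X(r, a) = -18 + 2*(3 + a) = -18 + (6 + 2*a) = -12 + 2*a)
Q(Z) = (-11 + Z)/(8*(Z + Z²)) (Q(Z) = ((Z - 11)/(Z + Z²))/8 = ((-11 + Z)/(Z + Z²))/8 = (-11 + Z)/(8*(Z + Z²)))
1/Q(X(16, 17)) = 1/((-11 + (-12 + 2*17))/(8*(-12 + 2*17)*(1 + (-12 + 2*17)))) = 1/((-11 + (-12 + 34))/(8*(-12 + 34)*(1 + (-12 + 34)))) = 1/((⅛)*(-11 + 22)/(22*(1 + 22))) = 1/((⅛)*(1/22)*11/23) = 1/((⅛)*(1/22)*(1/23)*11) = 1/(1/368) = 368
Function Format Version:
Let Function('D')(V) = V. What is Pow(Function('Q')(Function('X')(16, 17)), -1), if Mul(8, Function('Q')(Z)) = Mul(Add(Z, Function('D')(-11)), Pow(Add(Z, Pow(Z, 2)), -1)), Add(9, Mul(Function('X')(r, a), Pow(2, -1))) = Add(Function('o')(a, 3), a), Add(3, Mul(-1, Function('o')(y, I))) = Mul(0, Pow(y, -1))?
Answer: 368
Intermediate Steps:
Function('o')(y, I) = 3 (Function('o')(y, I) = Add(3, Mul(-1, Mul(0, Pow(y, -1)))) = Add(3, Mul(-1, 0)) = Add(3, 0) = 3)
Function('X')(r, a) = Add(-12, Mul(2, a)) (Function('X')(r, a) = Add(-18, Mul(2, Add(3, a))) = Add(-18, Add(6, Mul(2, a))) = Add(-12, Mul(2, a)))
Function('Q')(Z) = Mul(Rational(1, 8), Pow(Add(Z, Pow(Z, 2)), -1), Add(-11, Z)) (Function('Q')(Z) = Mul(Rational(1, 8), Mul(Add(Z, -11), Pow(Add(Z, Pow(Z, 2)), -1))) = Mul(Rational(1, 8), Mul(Add(-11, Z), Pow(Add(Z, Pow(Z, 2)), -1))) = Mul(Rational(1, 8), Mul(Pow(Add(Z, Pow(Z, 2)), -1), Add(-11, Z))) = Mul(Rational(1, 8), Pow(Add(Z, Pow(Z, 2)), -1), Add(-11, Z)))
Pow(Function('Q')(Function('X')(16, 17)), -1) = Pow(Mul(Rational(1, 8), Pow(Add(-12, Mul(2, 17)), -1), Pow(Add(1, Add(-12, Mul(2, 17))), -1), Add(-11, Add(-12, Mul(2, 17)))), -1) = Pow(Mul(Rational(1, 8), Pow(Add(-12, 34), -1), Pow(Add(1, Add(-12, 34)), -1), Add(-11, Add(-12, 34))), -1) = Pow(Mul(Rational(1, 8), Pow(22, -1), Pow(Add(1, 22), -1), Add(-11, 22)), -1) = Pow(Mul(Rational(1, 8), Rational(1, 22), Pow(23, -1), 11), -1) = Pow(Mul(Rational(1, 8), Rational(1, 22), Rational(1, 23), 11), -1) = Pow(Rational(1, 368), -1) = 368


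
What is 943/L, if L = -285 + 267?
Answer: -943/18 ≈ -52.389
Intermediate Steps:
L = -18
943/L = 943/(-18) = 943*(-1/18) = -943/18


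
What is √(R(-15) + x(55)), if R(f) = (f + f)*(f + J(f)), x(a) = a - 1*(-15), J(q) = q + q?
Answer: 2*√355 ≈ 37.683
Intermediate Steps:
J(q) = 2*q
x(a) = 15 + a (x(a) = a + 15 = 15 + a)
R(f) = 6*f² (R(f) = (f + f)*(f + 2*f) = (2*f)*(3*f) = 6*f²)
√(R(-15) + x(55)) = √(6*(-15)² + (15 + 55)) = √(6*225 + 70) = √(1350 + 70) = √1420 = 2*√355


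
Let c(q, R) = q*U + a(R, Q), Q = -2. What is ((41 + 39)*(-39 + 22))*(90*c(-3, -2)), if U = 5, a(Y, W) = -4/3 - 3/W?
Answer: 1815600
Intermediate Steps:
a(Y, W) = -4/3 - 3/W (a(Y, W) = -4*⅓ - 3/W = -4/3 - 3/W)
c(q, R) = ⅙ + 5*q (c(q, R) = q*5 + (-4/3 - 3/(-2)) = 5*q + (-4/3 - 3*(-½)) = 5*q + (-4/3 + 3/2) = 5*q + ⅙ = ⅙ + 5*q)
((41 + 39)*(-39 + 22))*(90*c(-3, -2)) = ((41 + 39)*(-39 + 22))*(90*(⅙ + 5*(-3))) = (80*(-17))*(90*(⅙ - 15)) = -122400*(-89)/6 = -1360*(-1335) = 1815600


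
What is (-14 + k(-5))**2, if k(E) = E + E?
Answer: 576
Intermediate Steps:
k(E) = 2*E
(-14 + k(-5))**2 = (-14 + 2*(-5))**2 = (-14 - 10)**2 = (-24)**2 = 576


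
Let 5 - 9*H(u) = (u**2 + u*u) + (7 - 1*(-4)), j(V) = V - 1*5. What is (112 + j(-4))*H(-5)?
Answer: -5768/9 ≈ -640.89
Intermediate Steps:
j(V) = -5 + V (j(V) = V - 5 = -5 + V)
H(u) = -2/3 - 2*u**2/9 (H(u) = 5/9 - ((u**2 + u*u) + (7 - 1*(-4)))/9 = 5/9 - ((u**2 + u**2) + (7 + 4))/9 = 5/9 - (2*u**2 + 11)/9 = 5/9 - (11 + 2*u**2)/9 = 5/9 + (-11/9 - 2*u**2/9) = -2/3 - 2*u**2/9)
(112 + j(-4))*H(-5) = (112 + (-5 - 4))*(-2/3 - 2/9*(-5)**2) = (112 - 9)*(-2/3 - 2/9*25) = 103*(-2/3 - 50/9) = 103*(-56/9) = -5768/9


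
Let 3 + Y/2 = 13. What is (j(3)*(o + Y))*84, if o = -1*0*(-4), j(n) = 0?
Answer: 0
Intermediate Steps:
Y = 20 (Y = -6 + 2*13 = -6 + 26 = 20)
o = 0 (o = 0*(-4) = 0)
(j(3)*(o + Y))*84 = (0*(0 + 20))*84 = (0*20)*84 = 0*84 = 0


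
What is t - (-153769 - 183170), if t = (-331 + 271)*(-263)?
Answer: 352719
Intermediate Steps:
t = 15780 (t = -60*(-263) = 15780)
t - (-153769 - 183170) = 15780 - (-153769 - 183170) = 15780 - 1*(-336939) = 15780 + 336939 = 352719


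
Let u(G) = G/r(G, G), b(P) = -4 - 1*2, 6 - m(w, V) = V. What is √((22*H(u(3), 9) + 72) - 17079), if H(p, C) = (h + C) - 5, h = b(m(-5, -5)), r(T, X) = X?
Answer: 17*I*√59 ≈ 130.58*I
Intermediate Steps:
m(w, V) = 6 - V
b(P) = -6 (b(P) = -4 - 2 = -6)
h = -6
u(G) = 1 (u(G) = G/G = 1)
H(p, C) = -11 + C (H(p, C) = (-6 + C) - 5 = -11 + C)
√((22*H(u(3), 9) + 72) - 17079) = √((22*(-11 + 9) + 72) - 17079) = √((22*(-2) + 72) - 17079) = √((-44 + 72) - 17079) = √(28 - 17079) = √(-17051) = 17*I*√59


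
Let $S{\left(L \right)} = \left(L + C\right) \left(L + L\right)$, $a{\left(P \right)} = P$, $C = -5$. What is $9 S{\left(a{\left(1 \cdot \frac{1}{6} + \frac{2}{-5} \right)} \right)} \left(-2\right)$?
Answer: $- \frac{1099}{25} \approx -43.96$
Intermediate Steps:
$S{\left(L \right)} = 2 L \left(-5 + L\right)$ ($S{\left(L \right)} = \left(L - 5\right) \left(L + L\right) = \left(-5 + L\right) 2 L = 2 L \left(-5 + L\right)$)
$9 S{\left(a{\left(1 \cdot \frac{1}{6} + \frac{2}{-5} \right)} \right)} \left(-2\right) = 9 \cdot 2 \left(1 \cdot \frac{1}{6} + \frac{2}{-5}\right) \left(-5 + \left(1 \cdot \frac{1}{6} + \frac{2}{-5}\right)\right) \left(-2\right) = 9 \cdot 2 \left(1 \cdot \frac{1}{6} + 2 \left(- \frac{1}{5}\right)\right) \left(-5 + \left(1 \cdot \frac{1}{6} + 2 \left(- \frac{1}{5}\right)\right)\right) \left(-2\right) = 9 \cdot 2 \left(\frac{1}{6} - \frac{2}{5}\right) \left(-5 + \left(\frac{1}{6} - \frac{2}{5}\right)\right) \left(-2\right) = 9 \cdot 2 \left(- \frac{7}{30}\right) \left(-5 - \frac{7}{30}\right) \left(-2\right) = 9 \cdot 2 \left(- \frac{7}{30}\right) \left(- \frac{157}{30}\right) \left(-2\right) = 9 \cdot \frac{1099}{450} \left(-2\right) = \frac{1099}{50} \left(-2\right) = - \frac{1099}{25}$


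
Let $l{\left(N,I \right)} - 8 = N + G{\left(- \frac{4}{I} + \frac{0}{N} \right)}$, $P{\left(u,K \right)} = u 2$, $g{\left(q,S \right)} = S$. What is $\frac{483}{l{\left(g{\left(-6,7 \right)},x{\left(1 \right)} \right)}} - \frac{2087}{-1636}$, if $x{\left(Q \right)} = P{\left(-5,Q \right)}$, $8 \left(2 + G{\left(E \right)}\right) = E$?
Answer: $\frac{5449489}{142332} \approx 38.287$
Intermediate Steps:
$P{\left(u,K \right)} = 2 u$
$G{\left(E \right)} = -2 + \frac{E}{8}$
$x{\left(Q \right)} = -10$ ($x{\left(Q \right)} = 2 \left(-5\right) = -10$)
$l{\left(N,I \right)} = 6 + N - \frac{1}{2 I}$ ($l{\left(N,I \right)} = 8 + \left(N + \left(-2 + \frac{- \frac{4}{I} + \frac{0}{N}}{8}\right)\right) = 8 + \left(N + \left(-2 + \frac{- \frac{4}{I} + 0}{8}\right)\right) = 8 - \left(2 - N - - \frac{1}{2 I}\right) = 8 - \left(2 + \frac{1}{2 I} - N\right) = 6 + N - \frac{1}{2 I}$)
$\frac{483}{l{\left(g{\left(-6,7 \right)},x{\left(1 \right)} \right)}} - \frac{2087}{-1636} = \frac{483}{6 + 7 - \frac{1}{2 \left(-10\right)}} - \frac{2087}{-1636} = \frac{483}{6 + 7 - - \frac{1}{20}} - - \frac{2087}{1636} = \frac{483}{6 + 7 + \frac{1}{20}} + \frac{2087}{1636} = \frac{483}{\frac{261}{20}} + \frac{2087}{1636} = 483 \cdot \frac{20}{261} + \frac{2087}{1636} = \frac{3220}{87} + \frac{2087}{1636} = \frac{5449489}{142332}$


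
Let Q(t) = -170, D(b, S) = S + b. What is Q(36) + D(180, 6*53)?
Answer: 328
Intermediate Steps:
Q(36) + D(180, 6*53) = -170 + (6*53 + 180) = -170 + (318 + 180) = -170 + 498 = 328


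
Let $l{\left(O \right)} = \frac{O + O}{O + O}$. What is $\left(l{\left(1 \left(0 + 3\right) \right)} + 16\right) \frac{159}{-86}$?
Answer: $- \frac{2703}{86} \approx -31.43$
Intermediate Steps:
$l{\left(O \right)} = 1$ ($l{\left(O \right)} = \frac{2 O}{2 O} = 2 O \frac{1}{2 O} = 1$)
$\left(l{\left(1 \left(0 + 3\right) \right)} + 16\right) \frac{159}{-86} = \left(1 + 16\right) \frac{159}{-86} = 17 \cdot 159 \left(- \frac{1}{86}\right) = 17 \left(- \frac{159}{86}\right) = - \frac{2703}{86}$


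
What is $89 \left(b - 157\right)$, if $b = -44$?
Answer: $-17889$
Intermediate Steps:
$89 \left(b - 157\right) = 89 \left(-44 - 157\right) = 89 \left(-201\right) = -17889$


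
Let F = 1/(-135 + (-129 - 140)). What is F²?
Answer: 1/163216 ≈ 6.1269e-6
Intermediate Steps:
F = -1/404 (F = 1/(-135 - 269) = 1/(-404) = -1/404 ≈ -0.0024752)
F² = (-1/404)² = 1/163216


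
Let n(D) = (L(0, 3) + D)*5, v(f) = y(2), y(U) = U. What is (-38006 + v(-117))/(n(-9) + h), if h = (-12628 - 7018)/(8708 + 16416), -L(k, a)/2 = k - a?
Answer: 43400568/18023 ≈ 2408.1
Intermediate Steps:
L(k, a) = -2*k + 2*a (L(k, a) = -2*(k - a) = -2*k + 2*a)
v(f) = 2
h = -893/1142 (h = -19646/25124 = -19646*1/25124 = -893/1142 ≈ -0.78196)
n(D) = 30 + 5*D (n(D) = ((-2*0 + 2*3) + D)*5 = ((0 + 6) + D)*5 = (6 + D)*5 = 30 + 5*D)
(-38006 + v(-117))/(n(-9) + h) = (-38006 + 2)/((30 + 5*(-9)) - 893/1142) = -38004/((30 - 45) - 893/1142) = -38004/(-15 - 893/1142) = -38004/(-18023/1142) = -38004*(-1142/18023) = 43400568/18023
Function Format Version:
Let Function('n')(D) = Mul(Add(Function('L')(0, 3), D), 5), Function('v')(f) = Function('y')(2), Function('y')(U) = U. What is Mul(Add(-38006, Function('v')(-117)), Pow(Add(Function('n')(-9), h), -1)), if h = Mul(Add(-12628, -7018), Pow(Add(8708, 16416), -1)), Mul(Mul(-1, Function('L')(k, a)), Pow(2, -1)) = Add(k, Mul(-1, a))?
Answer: Rational(43400568, 18023) ≈ 2408.1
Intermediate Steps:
Function('L')(k, a) = Add(Mul(-2, k), Mul(2, a)) (Function('L')(k, a) = Mul(-2, Add(k, Mul(-1, a))) = Add(Mul(-2, k), Mul(2, a)))
Function('v')(f) = 2
h = Rational(-893, 1142) (h = Mul(-19646, Pow(25124, -1)) = Mul(-19646, Rational(1, 25124)) = Rational(-893, 1142) ≈ -0.78196)
Function('n')(D) = Add(30, Mul(5, D)) (Function('n')(D) = Mul(Add(Add(Mul(-2, 0), Mul(2, 3)), D), 5) = Mul(Add(Add(0, 6), D), 5) = Mul(Add(6, D), 5) = Add(30, Mul(5, D)))
Mul(Add(-38006, Function('v')(-117)), Pow(Add(Function('n')(-9), h), -1)) = Mul(Add(-38006, 2), Pow(Add(Add(30, Mul(5, -9)), Rational(-893, 1142)), -1)) = Mul(-38004, Pow(Add(Add(30, -45), Rational(-893, 1142)), -1)) = Mul(-38004, Pow(Add(-15, Rational(-893, 1142)), -1)) = Mul(-38004, Pow(Rational(-18023, 1142), -1)) = Mul(-38004, Rational(-1142, 18023)) = Rational(43400568, 18023)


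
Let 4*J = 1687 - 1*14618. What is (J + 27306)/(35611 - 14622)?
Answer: 96293/83956 ≈ 1.1469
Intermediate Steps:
J = -12931/4 (J = (1687 - 1*14618)/4 = (1687 - 14618)/4 = (¼)*(-12931) = -12931/4 ≈ -3232.8)
(J + 27306)/(35611 - 14622) = (-12931/4 + 27306)/(35611 - 14622) = (96293/4)/20989 = (96293/4)*(1/20989) = 96293/83956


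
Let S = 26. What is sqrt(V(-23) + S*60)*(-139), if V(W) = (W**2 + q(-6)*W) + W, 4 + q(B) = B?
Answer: -278*sqrt(574) ≈ -6660.4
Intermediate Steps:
q(B) = -4 + B
V(W) = W**2 - 9*W (V(W) = (W**2 + (-4 - 6)*W) + W = (W**2 - 10*W) + W = W**2 - 9*W)
sqrt(V(-23) + S*60)*(-139) = sqrt(-23*(-9 - 23) + 26*60)*(-139) = sqrt(-23*(-32) + 1560)*(-139) = sqrt(736 + 1560)*(-139) = sqrt(2296)*(-139) = (2*sqrt(574))*(-139) = -278*sqrt(574)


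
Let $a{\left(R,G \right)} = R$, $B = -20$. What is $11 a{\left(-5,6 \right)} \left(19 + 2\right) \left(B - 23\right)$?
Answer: $49665$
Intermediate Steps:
$11 a{\left(-5,6 \right)} \left(19 + 2\right) \left(B - 23\right) = 11 \left(-5\right) \left(19 + 2\right) \left(-20 - 23\right) = - 55 \cdot 21 \left(-43\right) = \left(-55\right) \left(-903\right) = 49665$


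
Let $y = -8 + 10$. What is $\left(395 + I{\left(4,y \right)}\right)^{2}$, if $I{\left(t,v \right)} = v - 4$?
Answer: $154449$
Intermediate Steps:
$y = 2$
$I{\left(t,v \right)} = -4 + v$ ($I{\left(t,v \right)} = v - 4 = -4 + v$)
$\left(395 + I{\left(4,y \right)}\right)^{2} = \left(395 + \left(-4 + 2\right)\right)^{2} = \left(395 - 2\right)^{2} = 393^{2} = 154449$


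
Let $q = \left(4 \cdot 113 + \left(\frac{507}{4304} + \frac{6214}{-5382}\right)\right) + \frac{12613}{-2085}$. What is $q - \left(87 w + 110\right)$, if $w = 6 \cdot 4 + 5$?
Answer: $- \frac{1354851942413}{619194960} \approx -2188.1$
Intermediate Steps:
$w = 29$ ($w = 24 + 5 = 29$)
$q = \frac{275488387267}{619194960}$ ($q = \left(452 + \left(507 \cdot \frac{1}{4304} + 6214 \left(- \frac{1}{5382}\right)\right)\right) + 12613 \left(- \frac{1}{2085}\right) = \left(452 + \left(\frac{507}{4304} - \frac{239}{207}\right)\right) - \frac{12613}{2085} = \left(452 - \frac{923707}{890928}\right) - \frac{12613}{2085} = \frac{401775749}{890928} - \frac{12613}{2085} = \frac{275488387267}{619194960} \approx 444.91$)
$q - \left(87 w + 110\right) = \frac{275488387267}{619194960} - \left(87 \cdot 29 + 110\right) = \frac{275488387267}{619194960} - \left(2523 + 110\right) = \frac{275488387267}{619194960} - 2633 = - \frac{1354851942413}{619194960}$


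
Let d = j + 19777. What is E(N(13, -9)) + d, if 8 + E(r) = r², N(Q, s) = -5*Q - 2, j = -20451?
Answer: 3807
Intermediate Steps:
N(Q, s) = -2 - 5*Q
E(r) = -8 + r²
d = -674 (d = -20451 + 19777 = -674)
E(N(13, -9)) + d = (-8 + (-2 - 5*13)²) - 674 = (-8 + (-2 - 65)²) - 674 = (-8 + (-67)²) - 674 = (-8 + 4489) - 674 = 4481 - 674 = 3807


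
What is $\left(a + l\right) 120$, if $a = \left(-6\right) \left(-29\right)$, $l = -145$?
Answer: $3480$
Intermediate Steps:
$a = 174$
$\left(a + l\right) 120 = \left(174 - 145\right) 120 = 29 \cdot 120 = 3480$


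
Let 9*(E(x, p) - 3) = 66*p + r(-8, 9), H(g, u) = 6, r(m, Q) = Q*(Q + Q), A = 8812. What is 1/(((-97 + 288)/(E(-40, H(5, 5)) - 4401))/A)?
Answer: -38208832/191 ≈ -2.0005e+5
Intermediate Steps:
r(m, Q) = 2*Q**2 (r(m, Q) = Q*(2*Q) = 2*Q**2)
E(x, p) = 21 + 22*p/3 (E(x, p) = 3 + (66*p + 2*9**2)/9 = 3 + (66*p + 2*81)/9 = 3 + (66*p + 162)/9 = 3 + (162 + 66*p)/9 = 3 + (18 + 22*p/3) = 21 + 22*p/3)
1/(((-97 + 288)/(E(-40, H(5, 5)) - 4401))/A) = 1/(((-97 + 288)/((21 + (22/3)*6) - 4401))/8812) = 1/((191/((21 + 44) - 4401))*(1/8812)) = 1/((191/(65 - 4401))*(1/8812)) = 1/((191/(-4336))*(1/8812)) = 1/((191*(-1/4336))*(1/8812)) = 1/(-191/4336*1/8812) = 1/(-191/38208832) = -38208832/191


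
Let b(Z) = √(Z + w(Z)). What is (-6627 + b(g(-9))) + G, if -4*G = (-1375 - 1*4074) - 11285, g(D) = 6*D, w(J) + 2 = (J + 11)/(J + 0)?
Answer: -4887/2 + I*√17886/18 ≈ -2443.5 + 7.4299*I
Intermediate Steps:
w(J) = -2 + (11 + J)/J (w(J) = -2 + (J + 11)/(J + 0) = -2 + (11 + J)/J)
G = 8367/2 (G = -((-1375 - 1*4074) - 11285)/4 = -((-1375 - 4074) - 11285)/4 = -(-5449 - 11285)/4 = -¼*(-16734) = 8367/2 ≈ 4183.5)
b(Z) = √(Z + (11 - Z)/Z)
(-6627 + b(g(-9))) + G = (-6627 + √(-1 + 6*(-9) + 11/((6*(-9))))) + 8367/2 = (-6627 + √(-1 - 54 + 11/(-54))) + 8367/2 = (-6627 + √(-1 - 54 + 11*(-1/54))) + 8367/2 = (-6627 + √(-1 - 54 - 11/54)) + 8367/2 = (-6627 + √(-2981/54)) + 8367/2 = (-6627 + I*√17886/18) + 8367/2 = -4887/2 + I*√17886/18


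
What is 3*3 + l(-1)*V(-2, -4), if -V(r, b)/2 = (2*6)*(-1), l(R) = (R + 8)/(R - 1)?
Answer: -75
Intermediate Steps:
l(R) = (8 + R)/(-1 + R)
V(r, b) = 24 (V(r, b) = -2*2*6*(-1) = -24*(-1) = -2*(-12) = 24)
3*3 + l(-1)*V(-2, -4) = 3*3 + ((8 - 1)/(-1 - 1))*24 = 9 + (7/(-2))*24 = 9 - ½*7*24 = 9 - 7/2*24 = 9 - 84 = -75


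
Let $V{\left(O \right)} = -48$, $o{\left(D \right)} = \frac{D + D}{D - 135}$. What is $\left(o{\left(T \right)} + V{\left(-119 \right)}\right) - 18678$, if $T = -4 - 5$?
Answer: $- \frac{149807}{8} \approx -18726.0$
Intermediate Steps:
$T = -9$ ($T = -4 - 5 = -9$)
$o{\left(D \right)} = \frac{2 D}{-135 + D}$
$\left(o{\left(T \right)} + V{\left(-119 \right)}\right) - 18678 = \left(2 \left(-9\right) \frac{1}{-135 - 9} - 48\right) - 18678 = \left(2 \left(-9\right) \frac{1}{-144} - 48\right) - 18678 = \left(2 \left(-9\right) \left(- \frac{1}{144}\right) - 48\right) - 18678 = \left(\frac{1}{8} - 48\right) - 18678 = - \frac{383}{8} - 18678 = - \frac{149807}{8}$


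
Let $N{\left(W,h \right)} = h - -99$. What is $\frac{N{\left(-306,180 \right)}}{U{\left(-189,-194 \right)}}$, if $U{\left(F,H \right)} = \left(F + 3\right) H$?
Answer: $\frac{3}{388} \approx 0.007732$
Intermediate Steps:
$U{\left(F,H \right)} = H \left(3 + F\right)$ ($U{\left(F,H \right)} = \left(3 + F\right) H = H \left(3 + F\right)$)
$N{\left(W,h \right)} = 99 + h$ ($N{\left(W,h \right)} = h + 99 = 99 + h$)
$\frac{N{\left(-306,180 \right)}}{U{\left(-189,-194 \right)}} = \frac{99 + 180}{\left(-194\right) \left(3 - 189\right)} = \frac{279}{\left(-194\right) \left(-186\right)} = \frac{279}{36084} = 279 \cdot \frac{1}{36084} = \frac{3}{388}$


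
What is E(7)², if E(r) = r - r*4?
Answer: 441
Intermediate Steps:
E(r) = -3*r (E(r) = r - 4*r = -3*r)
E(7)² = (-3*7)² = (-21)² = 441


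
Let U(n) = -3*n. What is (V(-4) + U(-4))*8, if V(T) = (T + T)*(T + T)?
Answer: 608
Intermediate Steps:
V(T) = 4*T² (V(T) = (2*T)*(2*T) = 4*T²)
(V(-4) + U(-4))*8 = (4*(-4)² - 3*(-4))*8 = (4*16 + 12)*8 = (64 + 12)*8 = 76*8 = 608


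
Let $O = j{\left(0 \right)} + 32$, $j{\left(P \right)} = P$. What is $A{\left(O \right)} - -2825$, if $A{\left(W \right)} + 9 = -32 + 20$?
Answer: $2804$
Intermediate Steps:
$O = 32$ ($O = 0 + 32 = 32$)
$A{\left(W \right)} = -21$ ($A{\left(W \right)} = -9 + \left(-32 + 20\right) = -9 - 12 = -21$)
$A{\left(O \right)} - -2825 = -21 - -2825 = -21 + 2825 = 2804$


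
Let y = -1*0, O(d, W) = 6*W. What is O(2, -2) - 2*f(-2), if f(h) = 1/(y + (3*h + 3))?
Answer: -34/3 ≈ -11.333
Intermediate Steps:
y = 0
f(h) = 1/(3 + 3*h) (f(h) = 1/(0 + (3*h + 3)) = 1/(0 + (3 + 3*h)) = 1/(3 + 3*h))
O(2, -2) - 2*f(-2) = 6*(-2) - 2/(3*(1 - 2)) = -12 - 2/(3*(-1)) = -12 - 2*(-1)/3 = -12 - 2*(-⅓) = -12 + ⅔ = -34/3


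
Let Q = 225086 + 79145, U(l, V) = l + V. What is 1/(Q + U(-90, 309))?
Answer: 1/304450 ≈ 3.2846e-6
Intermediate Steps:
U(l, V) = V + l
Q = 304231
1/(Q + U(-90, 309)) = 1/(304231 + (309 - 90)) = 1/(304231 + 219) = 1/304450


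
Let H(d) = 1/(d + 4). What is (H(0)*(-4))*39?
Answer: -39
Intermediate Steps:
H(d) = 1/(4 + d)
(H(0)*(-4))*39 = (-4/(4 + 0))*39 = (-4/4)*39 = ((¼)*(-4))*39 = -1*39 = -39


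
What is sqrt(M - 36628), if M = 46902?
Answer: sqrt(10274) ≈ 101.36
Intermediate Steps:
sqrt(M - 36628) = sqrt(46902 - 36628) = sqrt(10274)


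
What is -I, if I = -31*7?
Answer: 217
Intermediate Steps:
I = -217
-I = -1*(-217) = 217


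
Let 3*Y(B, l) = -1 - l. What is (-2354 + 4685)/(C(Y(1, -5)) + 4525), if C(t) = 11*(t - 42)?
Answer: 6993/12233 ≈ 0.57165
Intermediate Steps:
Y(B, l) = -⅓ - l/3 (Y(B, l) = (-1 - l)/3 = -⅓ - l/3)
C(t) = -462 + 11*t (C(t) = 11*(-42 + t) = -462 + 11*t)
(-2354 + 4685)/(C(Y(1, -5)) + 4525) = (-2354 + 4685)/((-462 + 11*(-⅓ - ⅓*(-5))) + 4525) = 2331/((-462 + 11*(-⅓ + 5/3)) + 4525) = 2331/((-462 + 11*(4/3)) + 4525) = 2331/((-462 + 44/3) + 4525) = 2331/(-1342/3 + 4525) = 2331/(12233/3) = 2331*(3/12233) = 6993/12233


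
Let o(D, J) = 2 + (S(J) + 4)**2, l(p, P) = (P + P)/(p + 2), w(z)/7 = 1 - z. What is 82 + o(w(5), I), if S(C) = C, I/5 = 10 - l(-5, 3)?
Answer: 4180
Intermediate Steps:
w(z) = 7 - 7*z (w(z) = 7*(1 - z) = 7 - 7*z)
l(p, P) = 2*P/(2 + p) (l(p, P) = (2*P)/(2 + p) = 2*P/(2 + p))
I = 60 (I = 5*(10 - 2*3/(2 - 5)) = 5*(10 - 2*3/(-3)) = 5*(10 - 2*3*(-1)/3) = 5*(10 - 1*(-2)) = 5*(10 + 2) = 5*12 = 60)
o(D, J) = 2 + (4 + J)**2 (o(D, J) = 2 + (J + 4)**2 = 2 + (4 + J)**2)
82 + o(w(5), I) = 82 + (2 + (4 + 60)**2) = 82 + (2 + 64**2) = 82 + (2 + 4096) = 82 + 4098 = 4180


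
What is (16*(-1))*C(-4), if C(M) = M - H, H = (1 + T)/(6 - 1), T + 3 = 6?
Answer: 384/5 ≈ 76.800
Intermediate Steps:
T = 3 (T = -3 + 6 = 3)
H = ⅘ (H = (1 + 3)/(6 - 1) = 4/5 = 4*(⅕) = ⅘ ≈ 0.80000)
C(M) = -⅘ + M (C(M) = M - 1*⅘ = M - ⅘ = -⅘ + M)
(16*(-1))*C(-4) = (16*(-1))*(-⅘ - 4) = -16*(-24/5) = 384/5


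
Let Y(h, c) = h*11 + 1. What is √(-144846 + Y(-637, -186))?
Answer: 2*I*√37963 ≈ 389.68*I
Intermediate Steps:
Y(h, c) = 1 + 11*h (Y(h, c) = 11*h + 1 = 1 + 11*h)
√(-144846 + Y(-637, -186)) = √(-144846 + (1 + 11*(-637))) = √(-144846 + (1 - 7007)) = √(-144846 - 7006) = √(-151852) = 2*I*√37963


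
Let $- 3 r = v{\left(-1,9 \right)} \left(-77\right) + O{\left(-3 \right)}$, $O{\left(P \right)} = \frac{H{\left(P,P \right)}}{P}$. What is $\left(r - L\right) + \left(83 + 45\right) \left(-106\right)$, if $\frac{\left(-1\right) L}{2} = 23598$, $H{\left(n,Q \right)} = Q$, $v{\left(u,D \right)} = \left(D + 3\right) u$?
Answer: $\frac{99959}{3} \approx 33320.0$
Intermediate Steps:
$v{\left(u,D \right)} = u \left(3 + D\right)$ ($v{\left(u,D \right)} = \left(3 + D\right) u = u \left(3 + D\right)$)
$L = -47196$ ($L = \left(-2\right) 23598 = -47196$)
$O{\left(P \right)} = 1$ ($O{\left(P \right)} = \frac{P}{P} = 1$)
$r = - \frac{925}{3}$ ($r = - \frac{- (3 + 9) \left(-77\right) + 1}{3} = - \frac{\left(-1\right) 12 \left(-77\right) + 1}{3} = - \frac{\left(-12\right) \left(-77\right) + 1}{3} = - \frac{924 + 1}{3} = \left(- \frac{1}{3}\right) 925 = - \frac{925}{3} \approx -308.33$)
$\left(r - L\right) + \left(83 + 45\right) \left(-106\right) = \left(- \frac{925}{3} - -47196\right) + \left(83 + 45\right) \left(-106\right) = \left(- \frac{925}{3} + 47196\right) + 128 \left(-106\right) = \frac{140663}{3} - 13568 = \frac{99959}{3}$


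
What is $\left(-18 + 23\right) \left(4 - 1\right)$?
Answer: $15$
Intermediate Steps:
$\left(-18 + 23\right) \left(4 - 1\right) = 5 \cdot 3 = 15$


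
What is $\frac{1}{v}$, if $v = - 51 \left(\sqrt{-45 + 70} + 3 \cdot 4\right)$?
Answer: $- \frac{1}{867} \approx -0.0011534$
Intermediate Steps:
$v = -867$ ($v = - 51 \left(\sqrt{25} + 12\right) = - 51 \left(5 + 12\right) = \left(-51\right) 17 = -867$)
$\frac{1}{v} = \frac{1}{-867} = - \frac{1}{867}$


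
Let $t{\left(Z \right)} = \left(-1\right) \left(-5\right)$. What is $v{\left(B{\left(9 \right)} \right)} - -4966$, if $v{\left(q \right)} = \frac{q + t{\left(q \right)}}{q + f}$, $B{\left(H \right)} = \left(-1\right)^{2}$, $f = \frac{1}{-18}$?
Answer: $\frac{84530}{17} \approx 4972.4$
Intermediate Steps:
$t{\left(Z \right)} = 5$
$f = - \frac{1}{18} \approx -0.055556$
$B{\left(H \right)} = 1$
$v{\left(q \right)} = \frac{5 + q}{- \frac{1}{18} + q}$ ($v{\left(q \right)} = \frac{q + 5}{q - \frac{1}{18}} = \frac{5 + q}{- \frac{1}{18} + q}$)
$v{\left(B{\left(9 \right)} \right)} - -4966 = \frac{18 \left(5 + 1\right)}{-1 + 18 \cdot 1} - -4966 = 18 \frac{1}{-1 + 18} \cdot 6 + 4966 = 18 \cdot \frac{1}{17} \cdot 6 + 4966 = \frac{108}{17} + 4966 = \frac{84530}{17}$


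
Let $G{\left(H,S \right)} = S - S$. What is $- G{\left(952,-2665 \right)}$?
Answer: $0$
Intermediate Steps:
$G{\left(H,S \right)} = 0$
$- G{\left(952,-2665 \right)} = \left(-1\right) 0 = 0$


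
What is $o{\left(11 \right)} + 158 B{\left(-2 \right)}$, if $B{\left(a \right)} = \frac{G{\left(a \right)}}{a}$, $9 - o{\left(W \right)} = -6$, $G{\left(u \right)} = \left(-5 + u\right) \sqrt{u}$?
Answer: $15 + 553 i \sqrt{2} \approx 15.0 + 782.06 i$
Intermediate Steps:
$G{\left(u \right)} = \sqrt{u} \left(-5 + u\right)$
$o{\left(W \right)} = 15$ ($o{\left(W \right)} = 9 - -6 = 9 + 6 = 15$)
$B{\left(a \right)} = \frac{-5 + a}{\sqrt{a}}$ ($B{\left(a \right)} = \frac{\sqrt{a} \left(-5 + a\right)}{a} = \frac{-5 + a}{\sqrt{a}}$)
$o{\left(11 \right)} + 158 B{\left(-2 \right)} = 15 + 158 \frac{-5 - 2}{i \sqrt{2}} = 15 + 158 - \frac{i \sqrt{2}}{2} \left(-7\right) = 15 + 158 \frac{7 i \sqrt{2}}{2} = 15 + 553 i \sqrt{2}$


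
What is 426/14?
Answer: 213/7 ≈ 30.429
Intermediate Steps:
426/14 = 426*(1/14) = 213/7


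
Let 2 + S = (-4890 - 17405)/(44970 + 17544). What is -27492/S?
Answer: 1718634888/147323 ≈ 11666.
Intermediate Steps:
S = -147323/62514 (S = -2 + (-4890 - 17405)/(44970 + 17544) = -2 - 22295/62514 = -147323/62514 ≈ -2.3566)
-27492/S = -27492/(-147323/62514) = -27492*(-62514/147323) = 1718634888/147323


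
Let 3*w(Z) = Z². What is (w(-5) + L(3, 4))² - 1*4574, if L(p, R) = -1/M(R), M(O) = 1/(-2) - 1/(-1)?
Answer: -40805/9 ≈ -4533.9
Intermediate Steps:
M(O) = ½ (M(O) = 1*(-½) - 1*(-1) = -½ + 1 = ½)
w(Z) = Z²/3
L(p, R) = -2 (L(p, R) = -1/½ = -1*2 = -2)
(w(-5) + L(3, 4))² - 1*4574 = ((⅓)*(-5)² - 2)² - 1*4574 = ((⅓)*25 - 2)² - 4574 = (25/3 - 2)² - 4574 = (19/3)² - 4574 = 361/9 - 4574 = -40805/9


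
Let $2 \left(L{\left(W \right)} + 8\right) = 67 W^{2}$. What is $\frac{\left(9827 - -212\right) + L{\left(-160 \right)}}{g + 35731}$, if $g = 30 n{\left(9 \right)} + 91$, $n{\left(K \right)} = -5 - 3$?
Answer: $\frac{867631}{35582} \approx 24.384$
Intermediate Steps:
$n{\left(K \right)} = -8$
$g = -149$ ($g = 30 \left(-8\right) + 91 = -240 + 91 = -149$)
$L{\left(W \right)} = -8 + \frac{67 W^{2}}{2}$
$\frac{\left(9827 - -212\right) + L{\left(-160 \right)}}{g + 35731} = \frac{\left(9827 - -212\right) - \left(8 - \frac{67 \left(-160\right)^{2}}{2}\right)}{-149 + 35731} = \frac{\left(9827 + 212\right) + \left(-8 + \frac{67}{2} \cdot 25600\right)}{35582} = \left(10039 + \left(-8 + 857600\right)\right) \frac{1}{35582} = \left(10039 + 857592\right) \frac{1}{35582} = 867631 \cdot \frac{1}{35582} = \frac{867631}{35582}$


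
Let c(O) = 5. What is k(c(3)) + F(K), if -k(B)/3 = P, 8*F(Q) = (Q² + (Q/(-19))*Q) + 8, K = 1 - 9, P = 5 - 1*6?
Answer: 220/19 ≈ 11.579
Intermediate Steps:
P = -1 (P = 5 - 6 = -1)
K = -8
F(Q) = 1 + 9*Q²/76 (F(Q) = ((Q² + (Q/(-19))*Q) + 8)/8 = ((Q² + (Q*(-1/19))*Q) + 8)/8 = ((Q² + (-Q/19)*Q) + 8)/8 = ((Q² - Q²/19) + 8)/8 = (18*Q²/19 + 8)/8 = (8 + 18*Q²/19)/8 = 1 + 9*Q²/76)
k(B) = 3 (k(B) = -3*(-1) = 3)
k(c(3)) + F(K) = 3 + (1 + (9/76)*(-8)²) = 3 + (1 + (9/76)*64) = 3 + (1 + 144/19) = 3 + 163/19 = 220/19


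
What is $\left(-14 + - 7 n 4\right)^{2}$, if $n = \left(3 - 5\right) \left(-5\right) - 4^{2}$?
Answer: $23716$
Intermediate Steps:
$n = -6$ ($n = \left(-2\right) \left(-5\right) - 16 = 10 - 16 = -6$)
$\left(-14 + - 7 n 4\right)^{2} = \left(-14 + \left(-7\right) \left(-6\right) 4\right)^{2} = \left(-14 + 42 \cdot 4\right)^{2} = \left(-14 + 168\right)^{2} = 154^{2} = 23716$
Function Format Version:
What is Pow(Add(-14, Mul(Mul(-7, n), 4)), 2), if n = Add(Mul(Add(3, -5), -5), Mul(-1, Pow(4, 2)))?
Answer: 23716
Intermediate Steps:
n = -6 (n = Add(Mul(-2, -5), Mul(-1, 16)) = Add(10, -16) = -6)
Pow(Add(-14, Mul(Mul(-7, n), 4)), 2) = Pow(Add(-14, Mul(Mul(-7, -6), 4)), 2) = Pow(Add(-14, Mul(42, 4)), 2) = Pow(Add(-14, 168), 2) = Pow(154, 2) = 23716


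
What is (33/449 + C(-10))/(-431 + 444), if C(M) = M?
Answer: -4457/5837 ≈ -0.76358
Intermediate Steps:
(33/449 + C(-10))/(-431 + 444) = (33/449 - 10)/(-431 + 444) = (33*(1/449) - 10)/13 = (33/449 - 10)*(1/13) = -4457/449*1/13 = -4457/5837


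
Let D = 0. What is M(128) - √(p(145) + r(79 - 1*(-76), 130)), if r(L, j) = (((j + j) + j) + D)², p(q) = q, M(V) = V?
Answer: 128 - √152245 ≈ -262.19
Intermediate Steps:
r(L, j) = 9*j² (r(L, j) = (((j + j) + j) + 0)² = ((2*j + j) + 0)² = (3*j + 0)² = (3*j)² = 9*j²)
M(128) - √(p(145) + r(79 - 1*(-76), 130)) = 128 - √(145 + 9*130²) = 128 - √(145 + 9*16900) = 128 - √(145 + 152100) = 128 - √152245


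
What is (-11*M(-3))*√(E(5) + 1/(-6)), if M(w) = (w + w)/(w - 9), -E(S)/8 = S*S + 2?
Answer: -11*I*√7782/12 ≈ -80.864*I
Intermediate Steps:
E(S) = -16 - 8*S² (E(S) = -8*(S*S + 2) = -8*(S² + 2) = -8*(2 + S²) = -16 - 8*S²)
M(w) = 2*w/(-9 + w) (M(w) = (2*w)/(-9 + w) = 2*w/(-9 + w))
(-11*M(-3))*√(E(5) + 1/(-6)) = (-22*(-3)/(-9 - 3))*√((-16 - 8*5²) + 1/(-6)) = (-22*(-3)/(-12))*√((-16 - 8*25) - ⅙) = (-22*(-3)*(-1)/12)*√((-16 - 200) - ⅙) = (-11*½)*√(-216 - ⅙) = -11*I*√7782/12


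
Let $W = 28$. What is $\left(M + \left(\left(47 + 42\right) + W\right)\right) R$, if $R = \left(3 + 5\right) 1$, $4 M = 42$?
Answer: $1020$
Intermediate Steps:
$M = \frac{21}{2}$ ($M = \frac{1}{4} \cdot 42 = \frac{21}{2} \approx 10.5$)
$R = 8$ ($R = 8 \cdot 1 = 8$)
$\left(M + \left(\left(47 + 42\right) + W\right)\right) R = \left(\frac{21}{2} + \left(\left(47 + 42\right) + 28\right)\right) 8 = \left(\frac{21}{2} + \left(89 + 28\right)\right) 8 = \left(\frac{21}{2} + 117\right) 8 = \frac{255}{2} \cdot 8 = 1020$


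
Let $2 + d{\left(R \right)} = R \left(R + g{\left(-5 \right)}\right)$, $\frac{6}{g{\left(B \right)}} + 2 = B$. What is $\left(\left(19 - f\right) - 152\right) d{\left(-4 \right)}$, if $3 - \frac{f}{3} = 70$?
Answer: $\frac{8296}{7} \approx 1185.1$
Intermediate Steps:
$f = -201$ ($f = 9 - 210 = -201$)
$g{\left(B \right)} = \frac{6}{-2 + B}$
$d{\left(R \right)} = -2 + R \left(- \frac{6}{7} + R\right)$ ($d{\left(R \right)} = -2 + R \left(R + \frac{6}{-2 - 5}\right) = -2 + R \left(R + \frac{6}{-7}\right) = -2 + R \left(R + 6 \left(- \frac{1}{7}\right)\right) = -2 + R \left(R - \frac{6}{7}\right) = -2 + R \left(- \frac{6}{7} + R\right)$)
$\left(\left(19 - f\right) - 152\right) d{\left(-4 \right)} = \left(\left(19 - -201\right) - 152\right) \left(-2 + \left(-4\right)^{2} - - \frac{24}{7}\right) = \left(\left(19 + 201\right) - 152\right) \left(-2 + 16 + \frac{24}{7}\right) = \left(220 - 152\right) \frac{122}{7} = 68 \cdot \frac{122}{7} = \frac{8296}{7}$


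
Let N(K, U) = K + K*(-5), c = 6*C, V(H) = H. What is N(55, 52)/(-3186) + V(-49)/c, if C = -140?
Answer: 8117/63720 ≈ 0.12739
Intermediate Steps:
c = -840 (c = 6*(-140) = -840)
N(K, U) = -4*K (N(K, U) = K - 5*K = -4*K)
N(55, 52)/(-3186) + V(-49)/c = -4*55/(-3186) - 49/(-840) = -220*(-1/3186) - 49*(-1/840) = 110/1593 + 7/120 = 8117/63720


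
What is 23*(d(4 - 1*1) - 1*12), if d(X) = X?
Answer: -207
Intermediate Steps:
23*(d(4 - 1*1) - 1*12) = 23*((4 - 1*1) - 1*12) = 23*((4 - 1) - 12) = 23*(3 - 12) = 23*(-9) = -207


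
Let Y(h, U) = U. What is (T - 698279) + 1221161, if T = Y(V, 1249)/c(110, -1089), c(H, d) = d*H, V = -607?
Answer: 62636033531/119790 ≈ 5.2288e+5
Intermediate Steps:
c(H, d) = H*d
T = -1249/119790 (T = 1249/((110*(-1089))) = 1249/(-119790) = 1249*(-1/119790) = -1249/119790 ≈ -0.010427)
(T - 698279) + 1221161 = (-1249/119790 - 698279) + 1221161 = -83646842659/119790 + 1221161 = 62636033531/119790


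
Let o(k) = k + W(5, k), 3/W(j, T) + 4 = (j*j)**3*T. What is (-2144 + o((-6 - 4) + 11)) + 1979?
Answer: -853947/5207 ≈ -164.00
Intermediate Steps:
W(j, T) = 3/(-4 + T*j**6) (W(j, T) = 3/(-4 + (j*j)**3*T) = 3/(-4 + (j**2)**3*T) = 3/(-4 + j**6*T) = 3/(-4 + T*j**6))
o(k) = k + 3/(-4 + 15625*k) (o(k) = k + 3/(-4 + k*5**6) = k + 3/(-4 + k*15625) = k + 3/(-4 + 15625*k))
(-2144 + o((-6 - 4) + 11)) + 1979 = (-2144 + (3 + ((-6 - 4) + 11)*(-4 + 15625*((-6 - 4) + 11)))/(-4 + 15625*((-6 - 4) + 11))) + 1979 = (-2144 + (3 + (-10 + 11)*(-4 + 15625*(-10 + 11)))/(-4 + 15625*(-10 + 11))) + 1979 = (-2144 + (3 + 1*(-4 + 15625*1))/(-4 + 15625*1)) + 1979 = (-2144 + (3 + 1*(-4 + 15625))/(-4 + 15625)) + 1979 = (-2144 + (3 + 1*15621)/15621) + 1979 = (-2144 + (3 + 15621)/15621) + 1979 = (-2144 + (1/15621)*15624) + 1979 = (-2144 + 5208/5207) + 1979 = -11158600/5207 + 1979 = -853947/5207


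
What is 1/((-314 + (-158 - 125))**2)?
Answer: 1/356409 ≈ 2.8058e-6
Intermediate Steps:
1/((-314 + (-158 - 125))**2) = 1/((-314 - 283)**2) = 1/((-597)**2) = 1/356409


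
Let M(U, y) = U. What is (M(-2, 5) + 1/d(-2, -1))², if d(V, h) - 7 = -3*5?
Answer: 289/64 ≈ 4.5156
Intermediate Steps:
d(V, h) = -8 (d(V, h) = 7 - 3*5 = 7 - 15 = -8)
(M(-2, 5) + 1/d(-2, -1))² = (-2 + 1/(-8))² = (-2 - ⅛)² = (-17/8)² = 289/64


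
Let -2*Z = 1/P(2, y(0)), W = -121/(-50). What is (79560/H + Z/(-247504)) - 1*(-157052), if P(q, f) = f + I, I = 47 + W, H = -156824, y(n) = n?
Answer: 1882866705333969899/11988849473552 ≈ 1.5705e+5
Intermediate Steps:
W = 121/50 (W = -121*(-1/50) = 121/50 ≈ 2.4200)
I = 2471/50 (I = 47 + 121/50 = 2471/50 ≈ 49.420)
P(q, f) = 2471/50 + f (P(q, f) = f + 2471/50 = 2471/50 + f)
Z = -25/2471 (Z = -1/(2*(2471/50 + 0)) = -1/(2*2471/50) = -1/2*50/2471 = -25/2471 ≈ -0.010117)
(79560/H + Z/(-247504)) - 1*(-157052) = (79560/(-156824) - 25/2471/(-247504)) - 1*(-157052) = (79560*(-1/156824) - 25/2471*(-1/247504)) + 157052 = (-9945/19603 + 25/611582384) + 157052 = -6082186318805/11988849473552 + 157052 = 1882866705333969899/11988849473552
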